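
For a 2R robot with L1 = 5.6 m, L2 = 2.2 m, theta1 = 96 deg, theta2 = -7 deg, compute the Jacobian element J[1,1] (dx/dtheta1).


J[1,1] = -L1*sin(t1) - L2*sin(t1+t2)
= -5.6*sin(96) - 2.2*sin(89)
= -7.769


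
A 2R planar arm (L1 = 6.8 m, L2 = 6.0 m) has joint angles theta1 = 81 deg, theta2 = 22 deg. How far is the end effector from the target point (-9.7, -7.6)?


End effector via forward kinematics:
x = L1*cos(t1) + L2*cos(t1+t2) = -0.286
y = L1*sin(t1) + L2*sin(t1+t2) = 12.5625
Distance to target:
d = sqrt((-9.7 - -0.286)^2 + (-7.6 - 12.5625)^2)
= sqrt(88.6243 + 406.5265)
= 22.252 m


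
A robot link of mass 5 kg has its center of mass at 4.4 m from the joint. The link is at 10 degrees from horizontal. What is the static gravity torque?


tau = m*g*L*cos(angle)
= 5 * 9.81 * 4.4 * cos(10 deg)
= 5 * 9.81 * 4.4 * 0.9848
= 212.5412 Nm


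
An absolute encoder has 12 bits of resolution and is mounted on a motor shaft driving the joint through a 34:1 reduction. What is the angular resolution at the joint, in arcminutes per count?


counts = 2^12 = 4096
effective counts at joint = 4096 * 34 = 139264
resolution = 360*60 / 139264
= 0.1551 arcmin/count


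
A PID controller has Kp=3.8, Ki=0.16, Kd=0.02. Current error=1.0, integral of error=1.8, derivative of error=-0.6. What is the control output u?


u = Kp*e + Ki*int(e) + Kd*de/dt
= 3.8*1.0 + 0.16*1.8 + 0.02*(-0.6)
= 3.8 + 0.288 + -0.012
= 4.076


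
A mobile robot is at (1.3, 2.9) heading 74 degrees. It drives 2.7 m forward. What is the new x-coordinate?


x_new = x0 + d*cos(theta)
= 1.3 + 2.7*cos(74)
= 1.3 + 0.7442
= 2.0442


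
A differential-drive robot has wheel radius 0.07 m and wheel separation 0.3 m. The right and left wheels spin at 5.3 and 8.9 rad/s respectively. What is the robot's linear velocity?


vR = r*wR = 0.07*5.3 = 0.371 m/s
vL = r*wL = 0.07*8.9 = 0.623 m/s
v = (vR+vL)/2 = 0.497 m/s
omega = (vR-vL)/L = -0.84 rad/s
linear velocity = 0.497 m/s


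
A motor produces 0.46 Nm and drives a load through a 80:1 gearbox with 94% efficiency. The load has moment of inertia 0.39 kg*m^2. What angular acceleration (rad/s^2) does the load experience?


tau_out = tau_motor * N * eta
= 0.46 * 80 * 0.94 = 34.592 Nm
alpha = tau_out / I = 34.592 / 0.39
= 88.6974 rad/s^2


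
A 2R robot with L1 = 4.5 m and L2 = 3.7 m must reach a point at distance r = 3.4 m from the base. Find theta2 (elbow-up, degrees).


cos(theta2) = (r^2 - L1^2 - L2^2) / (2*L1*L2)
cos(theta2) = (11.56 - 20.25 - 13.69) / 33.3
cos(theta2) = -0.672072
theta2 = 132.2272 degrees


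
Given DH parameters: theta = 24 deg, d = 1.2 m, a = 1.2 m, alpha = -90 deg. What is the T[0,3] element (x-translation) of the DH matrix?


T[0,3] = a * cos(theta)
= 1.2 * cos(24 deg)
= 1.2 * 0.9135
= 1.0963


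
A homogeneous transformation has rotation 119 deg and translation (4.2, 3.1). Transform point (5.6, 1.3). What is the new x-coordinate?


x' = cos(theta)*px - sin(theta)*py + tx
= -0.4848*5.6 - 0.8746*1.3 + 4.2
= 0.3481


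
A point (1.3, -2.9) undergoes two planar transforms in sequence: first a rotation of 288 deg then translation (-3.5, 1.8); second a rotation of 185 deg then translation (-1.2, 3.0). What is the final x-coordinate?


After transform 1:
x1 = cos(288)*1.3 - sin(288)*-2.9 + -3.5 = -5.8563
y1 = sin(288)*1.3 + cos(288)*-2.9 + 1.8 = -0.3325
After transform 2:
x2 = cos(185)*-5.8563 - sin(185)*-0.3325 + -1.2
= 4.6051


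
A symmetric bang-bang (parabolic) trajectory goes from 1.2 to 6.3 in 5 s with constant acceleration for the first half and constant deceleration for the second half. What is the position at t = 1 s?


Symmetric rest-to-rest: each phase covers (pf-p0)/2 in time T/2. 0.5*a*(T/2)^2 = (pf-p0)/2 => a = 4*(pf-p0)/T^2
a = 4*(6.3-1.2)/5^2 = 0.816
t = 1 is in the acceleration phase (t <= T/2).
p = p0 + 0.5*a*t^2 = 1.2 + 0.5*0.816*1^2
= 1.608


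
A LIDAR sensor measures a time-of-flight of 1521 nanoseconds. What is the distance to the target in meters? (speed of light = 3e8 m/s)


tof = 1521 ns = 1.521e-06 s
dist = c * tof / 2
= 3e8 * 1.521e-06 / 2
= 228.15 m


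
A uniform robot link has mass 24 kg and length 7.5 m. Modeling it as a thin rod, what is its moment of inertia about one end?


I = (1/3) * m * L^2
= (1/3) * 24 * 7.5^2
= 0.333333 * 24 * 56.25
= 450.0 kg*m^2


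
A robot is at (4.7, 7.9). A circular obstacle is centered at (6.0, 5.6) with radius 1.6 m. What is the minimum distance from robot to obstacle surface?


center_dist = sqrt((4.7-6.0)^2 + (7.9-5.6)^2)
= sqrt(1.69 + 5.29)
= 2.642
min_dist = center_dist - radius = 2.642 - 1.6 = 1.042 m


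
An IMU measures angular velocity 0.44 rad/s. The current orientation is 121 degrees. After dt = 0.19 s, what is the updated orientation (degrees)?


delta_theta = w * dt = 0.44 * 0.19 = 0.0836 rad
= 4.7899 deg
theta_new = 121 + 4.7899 = 125.7899 deg


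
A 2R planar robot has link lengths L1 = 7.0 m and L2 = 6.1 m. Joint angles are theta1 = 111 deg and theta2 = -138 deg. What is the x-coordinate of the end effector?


Convert angles to radians: theta1 = 1.9373, theta2 = -2.4086
x = L1*cos(theta1) + L2*cos(theta1+theta2)
x = -2.5086 + 5.4351
x = 2.9266


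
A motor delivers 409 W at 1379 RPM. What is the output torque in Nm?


omega = 1379 * 2*pi/60 = 144.4085 rad/s
tau = P / omega = 409 / 144.4085
= 2.8322 Nm


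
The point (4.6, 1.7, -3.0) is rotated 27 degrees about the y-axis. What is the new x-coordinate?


Rotation about y-axis: x' = x*cos(theta) + z*sin(theta)
= 4.6 * 0.891 + -3.0 * 0.454
= 2.7367


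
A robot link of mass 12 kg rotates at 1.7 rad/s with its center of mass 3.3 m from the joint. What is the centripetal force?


F = m * omega^2 * r
= 12 * 1.7^2 * 3.3
= 12 * 2.89 * 3.3
= 114.444 N


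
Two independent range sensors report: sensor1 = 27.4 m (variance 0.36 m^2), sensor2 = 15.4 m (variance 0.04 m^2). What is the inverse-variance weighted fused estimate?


w1 = (1/var1) / (1/var1 + 1/var2)
   = 2.7778 / (2.7778 + 25.0) = 0.1
w2 = 1 - w1 = 0.9
fused = w1*s1 + w2*s2 = 2.74 + 13.86
= 16.6 m


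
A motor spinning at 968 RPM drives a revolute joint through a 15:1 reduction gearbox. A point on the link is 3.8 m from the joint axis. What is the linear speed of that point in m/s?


omega_motor = 968 * 2*pi/60 = 101.3687 rad/s
omega_joint = omega_motor / 15 = 6.7579 rad/s
v = omega_joint * r = 6.7579 * 3.8
= 25.6801 m/s


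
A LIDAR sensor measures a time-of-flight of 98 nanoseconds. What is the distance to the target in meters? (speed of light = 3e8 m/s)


tof = 98 ns = 9.8e-08 s
dist = c * tof / 2
= 3e8 * 9.8e-08 / 2
= 14.7 m


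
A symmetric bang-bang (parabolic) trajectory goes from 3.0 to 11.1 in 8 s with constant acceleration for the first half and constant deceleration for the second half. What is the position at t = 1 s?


Symmetric rest-to-rest: each phase covers (pf-p0)/2 in time T/2. 0.5*a*(T/2)^2 = (pf-p0)/2 => a = 4*(pf-p0)/T^2
a = 4*(11.1-3.0)/8^2 = 0.5062
t = 1 is in the acceleration phase (t <= T/2).
p = p0 + 0.5*a*t^2 = 3.0 + 0.5*0.5062*1^2
= 3.2531


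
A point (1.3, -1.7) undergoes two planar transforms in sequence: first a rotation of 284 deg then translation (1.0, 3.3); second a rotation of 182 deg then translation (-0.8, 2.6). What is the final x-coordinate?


After transform 1:
x1 = cos(284)*1.3 - sin(284)*-1.7 + 1.0 = -0.335
y1 = sin(284)*1.3 + cos(284)*-1.7 + 3.3 = 1.6273
After transform 2:
x2 = cos(182)*-0.335 - sin(182)*1.6273 + -0.8
= -0.4084


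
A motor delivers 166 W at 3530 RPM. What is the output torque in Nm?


omega = 3530 * 2*pi/60 = 369.6607 rad/s
tau = P / omega = 166 / 369.6607
= 0.4491 Nm


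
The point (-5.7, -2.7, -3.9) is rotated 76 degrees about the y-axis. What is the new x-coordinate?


Rotation about y-axis: x' = x*cos(theta) + z*sin(theta)
= -5.7 * 0.2419 + -3.9 * 0.9703
= -5.1631


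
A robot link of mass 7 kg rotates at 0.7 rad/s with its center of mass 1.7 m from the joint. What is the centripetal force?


F = m * omega^2 * r
= 7 * 0.7^2 * 1.7
= 7 * 0.49 * 1.7
= 5.831 N


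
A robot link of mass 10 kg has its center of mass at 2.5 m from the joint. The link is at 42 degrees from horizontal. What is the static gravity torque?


tau = m*g*L*cos(angle)
= 10 * 9.81 * 2.5 * cos(42 deg)
= 10 * 9.81 * 2.5 * 0.7431
= 182.2563 Nm


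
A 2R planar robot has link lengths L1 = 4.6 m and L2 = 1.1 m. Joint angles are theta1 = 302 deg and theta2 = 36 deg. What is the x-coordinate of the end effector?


Convert angles to radians: theta1 = 5.2709, theta2 = 0.6283
x = L1*cos(theta1) + L2*cos(theta1+theta2)
x = 2.4376 + 1.0199
x = 3.4575


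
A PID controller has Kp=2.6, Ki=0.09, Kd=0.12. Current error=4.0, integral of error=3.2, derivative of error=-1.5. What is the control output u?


u = Kp*e + Ki*int(e) + Kd*de/dt
= 2.6*4.0 + 0.09*3.2 + 0.12*(-1.5)
= 10.4 + 0.288 + -0.18
= 10.508


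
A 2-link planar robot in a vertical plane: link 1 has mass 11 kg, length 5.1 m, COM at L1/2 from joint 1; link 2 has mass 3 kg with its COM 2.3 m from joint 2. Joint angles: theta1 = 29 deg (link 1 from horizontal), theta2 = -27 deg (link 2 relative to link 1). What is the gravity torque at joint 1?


Horizontal distance from joint 1 to link-1 COM:
  x_c1 = (L1/2)*cos(t1) = 2.55 * 0.8746 = 2.2303 m
Horizontal distance from joint 1 to link-2 COM:
  x_c2 = L1*cos(t1) + Lc2*cos(t1+t2)
       = 5.1*0.8746 + 2.3*0.9994 = 6.7592 m
tau1 = m1*g*x_c1 + m2*g*x_c2
     = 11*9.81*2.2303 + 3*9.81*6.7592
     = 240.6695 + 198.9221
     = 439.5916 Nm


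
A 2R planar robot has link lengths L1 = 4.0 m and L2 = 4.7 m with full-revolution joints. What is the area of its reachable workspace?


r_max = L1 + L2 = 8.7 m
r_min = |L1 - L2| = 0.7 m
Area = pi*(r_max^2 - r_min^2)
= pi*(75.69 - 0.49)
= pi * 75.2
= 236.2478 m^2


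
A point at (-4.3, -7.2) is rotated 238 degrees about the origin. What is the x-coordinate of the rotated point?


x' = x*cos(theta) - y*sin(theta)
cos(238 deg) = -0.5299, sin(238 deg) = -0.848
x' = -4.3 * -0.5299 - -7.2 * -0.848
= 2.2787 - 6.1059
= -3.8273


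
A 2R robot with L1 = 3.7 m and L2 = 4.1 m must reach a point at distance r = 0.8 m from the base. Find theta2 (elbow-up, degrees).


cos(theta2) = (r^2 - L1^2 - L2^2) / (2*L1*L2)
cos(theta2) = (0.64 - 13.69 - 16.81) / 30.34
cos(theta2) = -0.984179
theta2 = 169.7947 degrees


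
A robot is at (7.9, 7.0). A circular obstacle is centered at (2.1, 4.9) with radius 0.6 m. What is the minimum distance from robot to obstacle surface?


center_dist = sqrt((7.9-2.1)^2 + (7.0-4.9)^2)
= sqrt(33.64 + 4.41)
= 6.1685
min_dist = center_dist - radius = 6.1685 - 0.6 = 5.5685 m


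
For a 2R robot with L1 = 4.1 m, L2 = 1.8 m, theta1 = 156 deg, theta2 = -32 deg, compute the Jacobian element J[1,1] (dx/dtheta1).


J[1,1] = -L1*sin(t1) - L2*sin(t1+t2)
= -4.1*sin(156) - 1.8*sin(124)
= -3.1599


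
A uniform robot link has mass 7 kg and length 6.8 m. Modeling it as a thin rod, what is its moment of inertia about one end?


I = (1/3) * m * L^2
= (1/3) * 7 * 6.8^2
= 0.333333 * 7 * 46.24
= 107.8933 kg*m^2


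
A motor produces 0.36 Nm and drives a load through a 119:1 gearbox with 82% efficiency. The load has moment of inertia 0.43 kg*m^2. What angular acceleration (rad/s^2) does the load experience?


tau_out = tau_motor * N * eta
= 0.36 * 119 * 0.82 = 35.1288 Nm
alpha = tau_out / I = 35.1288 / 0.43
= 81.6949 rad/s^2


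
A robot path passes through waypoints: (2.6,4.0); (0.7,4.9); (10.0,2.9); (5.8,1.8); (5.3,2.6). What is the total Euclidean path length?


Segment lengths:
  seg1 = sqrt((-1.9)^2 + (0.9)^2) = 2.1024
  seg2 = sqrt((9.3)^2 + (-2.0)^2) = 9.5126
  seg3 = sqrt((-4.2)^2 + (-1.1)^2) = 4.3417
  seg4 = sqrt((-0.5)^2 + (0.8)^2) = 0.9434
Total = 16.9001


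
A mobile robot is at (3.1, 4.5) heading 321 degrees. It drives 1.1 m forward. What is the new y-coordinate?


y_new = y0 + d*sin(theta)
= 4.5 + 1.1*sin(321)
= 4.5 + -0.6923
= 3.8077


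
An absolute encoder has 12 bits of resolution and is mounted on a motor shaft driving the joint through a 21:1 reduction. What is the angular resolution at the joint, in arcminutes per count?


counts = 2^12 = 4096
effective counts at joint = 4096 * 21 = 86016
resolution = 360*60 / 86016
= 0.2511 arcmin/count


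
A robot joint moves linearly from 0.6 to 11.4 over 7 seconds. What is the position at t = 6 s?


s = t/T = 6/7 = 0.8571
p(t) = p0 + (pf-p0)*s
= 0.6 + (11.4 - 0.6) * 0.8571
= 9.8571


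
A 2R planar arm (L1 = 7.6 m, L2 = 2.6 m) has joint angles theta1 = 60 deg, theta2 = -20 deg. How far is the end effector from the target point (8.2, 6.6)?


End effector via forward kinematics:
x = L1*cos(t1) + L2*cos(t1+t2) = 5.7917
y = L1*sin(t1) + L2*sin(t1+t2) = 8.253
Distance to target:
d = sqrt((8.2 - 5.7917)^2 + (6.6 - 8.253)^2)
= sqrt(5.7998 + 2.7325)
= 2.921 m


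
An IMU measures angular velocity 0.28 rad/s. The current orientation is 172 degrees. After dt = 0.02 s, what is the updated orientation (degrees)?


delta_theta = w * dt = 0.28 * 0.02 = 0.0056 rad
= 0.3209 deg
theta_new = 172 + 0.3209 = 172.3209 deg


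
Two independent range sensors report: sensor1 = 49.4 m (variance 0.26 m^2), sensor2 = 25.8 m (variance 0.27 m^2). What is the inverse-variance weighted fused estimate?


w1 = (1/var1) / (1/var1 + 1/var2)
   = 3.8462 / (3.8462 + 3.7037) = 0.5094
w2 = 1 - w1 = 0.4906
fused = w1*s1 + w2*s2 = 25.166 + 12.6566
= 37.8226 m


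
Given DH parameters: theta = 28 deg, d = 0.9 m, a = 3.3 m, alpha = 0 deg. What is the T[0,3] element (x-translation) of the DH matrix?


T[0,3] = a * cos(theta)
= 3.3 * cos(28 deg)
= 3.3 * 0.8829
= 2.9137


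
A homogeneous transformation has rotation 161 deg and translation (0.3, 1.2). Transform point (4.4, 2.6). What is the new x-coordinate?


x' = cos(theta)*px - sin(theta)*py + tx
= -0.9455*4.4 - 0.3256*2.6 + 0.3
= -4.7068


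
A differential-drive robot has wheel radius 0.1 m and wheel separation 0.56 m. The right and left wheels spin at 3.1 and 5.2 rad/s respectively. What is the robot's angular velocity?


vR = r*wR = 0.1*3.1 = 0.31 m/s
vL = r*wL = 0.1*5.2 = 0.52 m/s
v = (vR+vL)/2 = 0.415 m/s
omega = (vR-vL)/L = -0.375 rad/s
angular velocity = -0.375 rad/s


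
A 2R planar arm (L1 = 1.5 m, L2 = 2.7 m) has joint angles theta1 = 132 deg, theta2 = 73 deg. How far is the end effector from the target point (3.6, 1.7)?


End effector via forward kinematics:
x = L1*cos(t1) + L2*cos(t1+t2) = -3.4507
y = L1*sin(t1) + L2*sin(t1+t2) = -0.0264
Distance to target:
d = sqrt((3.6 - -3.4507)^2 + (1.7 - -0.0264)^2)
= sqrt(49.7128 + 2.9803)
= 7.259 m


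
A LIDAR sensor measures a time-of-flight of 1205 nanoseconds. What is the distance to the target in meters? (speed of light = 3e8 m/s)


tof = 1205 ns = 1.205e-06 s
dist = c * tof / 2
= 3e8 * 1.205e-06 / 2
= 180.75 m


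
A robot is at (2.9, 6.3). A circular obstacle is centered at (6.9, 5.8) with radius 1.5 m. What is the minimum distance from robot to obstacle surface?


center_dist = sqrt((2.9-6.9)^2 + (6.3-5.8)^2)
= sqrt(16.0 + 0.25)
= 4.0311
min_dist = center_dist - radius = 4.0311 - 1.5 = 2.5311 m


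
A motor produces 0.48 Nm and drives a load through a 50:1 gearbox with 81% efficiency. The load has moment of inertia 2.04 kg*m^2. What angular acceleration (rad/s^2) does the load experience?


tau_out = tau_motor * N * eta
= 0.48 * 50 * 0.81 = 19.44 Nm
alpha = tau_out / I = 19.44 / 2.04
= 9.5294 rad/s^2


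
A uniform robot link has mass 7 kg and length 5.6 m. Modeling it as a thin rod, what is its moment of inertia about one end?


I = (1/3) * m * L^2
= (1/3) * 7 * 5.6^2
= 0.333333 * 7 * 31.36
= 73.1733 kg*m^2


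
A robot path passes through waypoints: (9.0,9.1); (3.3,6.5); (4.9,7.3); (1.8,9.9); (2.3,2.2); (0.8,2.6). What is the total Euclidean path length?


Segment lengths:
  seg1 = sqrt((-5.7)^2 + (-2.6)^2) = 6.265
  seg2 = sqrt((1.6)^2 + (0.8)^2) = 1.7889
  seg3 = sqrt((-3.1)^2 + (2.6)^2) = 4.046
  seg4 = sqrt((0.5)^2 + (-7.7)^2) = 7.7162
  seg5 = sqrt((-1.5)^2 + (0.4)^2) = 1.5524
Total = 21.3685


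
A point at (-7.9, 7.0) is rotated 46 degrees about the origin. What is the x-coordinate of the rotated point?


x' = x*cos(theta) - y*sin(theta)
cos(46 deg) = 0.6947, sin(46 deg) = 0.7193
x' = -7.9 * 0.6947 - 7.0 * 0.7193
= -5.4878 - 5.0354
= -10.5232


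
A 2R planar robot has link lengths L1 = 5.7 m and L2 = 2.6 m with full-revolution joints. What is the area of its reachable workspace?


r_max = L1 + L2 = 8.3 m
r_min = |L1 - L2| = 3.1 m
Area = pi*(r_max^2 - r_min^2)
= pi*(68.89 - 9.61)
= pi * 59.28
= 186.2336 m^2


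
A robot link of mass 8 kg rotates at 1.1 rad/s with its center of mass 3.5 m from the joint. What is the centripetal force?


F = m * omega^2 * r
= 8 * 1.1^2 * 3.5
= 8 * 1.21 * 3.5
= 33.88 N


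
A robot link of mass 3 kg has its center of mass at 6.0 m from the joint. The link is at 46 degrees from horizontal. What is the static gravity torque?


tau = m*g*L*cos(angle)
= 3 * 9.81 * 6.0 * cos(46 deg)
= 3 * 9.81 * 6.0 * 0.6947
= 122.6628 Nm


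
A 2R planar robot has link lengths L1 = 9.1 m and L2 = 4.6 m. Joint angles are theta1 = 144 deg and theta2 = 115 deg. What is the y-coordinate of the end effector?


Convert angles to radians: theta1 = 2.5133, theta2 = 2.0071
y = L1*sin(theta1) + L2*sin(theta1+theta2)
y = 5.3488 + -4.5155
y = 0.8334


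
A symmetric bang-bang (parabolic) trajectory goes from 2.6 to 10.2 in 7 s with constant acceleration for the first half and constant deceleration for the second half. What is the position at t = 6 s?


Symmetric rest-to-rest: each phase covers (pf-p0)/2 in time T/2. 0.5*a*(T/2)^2 = (pf-p0)/2 => a = 4*(pf-p0)/T^2
a = 4*(10.2-2.6)/7^2 = 0.6204
t = 6 is in the deceleration phase (t > T/2).
p = pf - 0.5*a*(T-t)^2 = 10.2 - 0.5*0.6204*1^2
= 9.8898


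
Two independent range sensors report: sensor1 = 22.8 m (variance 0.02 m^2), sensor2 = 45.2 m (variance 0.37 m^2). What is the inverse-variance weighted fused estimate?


w1 = (1/var1) / (1/var1 + 1/var2)
   = 50.0 / (50.0 + 2.7027) = 0.9487
w2 = 1 - w1 = 0.0513
fused = w1*s1 + w2*s2 = 21.6308 + 2.3179
= 23.9487 m


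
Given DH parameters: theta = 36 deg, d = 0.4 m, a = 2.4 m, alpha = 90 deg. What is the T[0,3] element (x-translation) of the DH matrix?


T[0,3] = a * cos(theta)
= 2.4 * cos(36 deg)
= 2.4 * 0.809
= 1.9416


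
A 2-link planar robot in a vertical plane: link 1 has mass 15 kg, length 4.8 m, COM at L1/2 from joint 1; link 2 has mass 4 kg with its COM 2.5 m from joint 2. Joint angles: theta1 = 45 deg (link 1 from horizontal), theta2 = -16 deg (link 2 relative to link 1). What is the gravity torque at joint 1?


Horizontal distance from joint 1 to link-1 COM:
  x_c1 = (L1/2)*cos(t1) = 2.4 * 0.7071 = 1.6971 m
Horizontal distance from joint 1 to link-2 COM:
  x_c2 = L1*cos(t1) + Lc2*cos(t1+t2)
       = 4.8*0.7071 + 2.5*0.8746 = 5.5807 m
tau1 = m1*g*x_c1 + m2*g*x_c2
     = 15*9.81*1.6971 + 4*9.81*5.5807
     = 249.7218 + 218.9852
     = 468.707 Nm


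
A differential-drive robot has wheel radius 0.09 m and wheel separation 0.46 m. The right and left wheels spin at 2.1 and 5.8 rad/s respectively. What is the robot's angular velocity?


vR = r*wR = 0.09*2.1 = 0.189 m/s
vL = r*wL = 0.09*5.8 = 0.522 m/s
v = (vR+vL)/2 = 0.3555 m/s
omega = (vR-vL)/L = -0.7239 rad/s
angular velocity = -0.7239 rad/s


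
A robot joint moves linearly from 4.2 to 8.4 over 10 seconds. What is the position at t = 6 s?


s = t/T = 6/10 = 0.6
p(t) = p0 + (pf-p0)*s
= 4.2 + (8.4 - 4.2) * 0.6
= 6.72


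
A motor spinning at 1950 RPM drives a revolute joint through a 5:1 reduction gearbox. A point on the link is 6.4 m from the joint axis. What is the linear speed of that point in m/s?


omega_motor = 1950 * 2*pi/60 = 204.2035 rad/s
omega_joint = omega_motor / 5 = 40.8407 rad/s
v = omega_joint * r = 40.8407 * 6.4
= 261.3805 m/s


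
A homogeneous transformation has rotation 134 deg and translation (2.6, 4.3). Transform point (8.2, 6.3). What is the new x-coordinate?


x' = cos(theta)*px - sin(theta)*py + tx
= -0.6947*8.2 - 0.7193*6.3 + 2.6
= -7.628


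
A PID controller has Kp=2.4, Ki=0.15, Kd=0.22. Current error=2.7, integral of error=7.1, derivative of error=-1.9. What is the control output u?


u = Kp*e + Ki*int(e) + Kd*de/dt
= 2.4*2.7 + 0.15*7.1 + 0.22*(-1.9)
= 6.48 + 1.065 + -0.418
= 7.127


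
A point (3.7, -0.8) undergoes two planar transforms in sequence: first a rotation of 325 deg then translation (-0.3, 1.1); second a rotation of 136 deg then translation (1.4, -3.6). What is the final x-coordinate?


After transform 1:
x1 = cos(325)*3.7 - sin(325)*-0.8 + -0.3 = 2.272
y1 = sin(325)*3.7 + cos(325)*-0.8 + 1.1 = -1.6776
After transform 2:
x2 = cos(136)*2.272 - sin(136)*-1.6776 + 1.4
= 0.931


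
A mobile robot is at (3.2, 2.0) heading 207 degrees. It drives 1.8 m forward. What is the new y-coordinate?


y_new = y0 + d*sin(theta)
= 2.0 + 1.8*sin(207)
= 2.0 + -0.8172
= 1.1828


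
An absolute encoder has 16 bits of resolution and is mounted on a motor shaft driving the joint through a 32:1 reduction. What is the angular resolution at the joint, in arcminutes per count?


counts = 2^16 = 65536
effective counts at joint = 65536 * 32 = 2097152
resolution = 360*60 / 2097152
= 0.0103 arcmin/count


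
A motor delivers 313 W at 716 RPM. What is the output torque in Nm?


omega = 716 * 2*pi/60 = 74.9793 rad/s
tau = P / omega = 313 / 74.9793
= 4.1745 Nm


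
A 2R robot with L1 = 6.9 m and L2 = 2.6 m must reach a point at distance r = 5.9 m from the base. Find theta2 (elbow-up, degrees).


cos(theta2) = (r^2 - L1^2 - L2^2) / (2*L1*L2)
cos(theta2) = (34.81 - 47.61 - 6.76) / 35.88
cos(theta2) = -0.545151
theta2 = 123.0349 degrees


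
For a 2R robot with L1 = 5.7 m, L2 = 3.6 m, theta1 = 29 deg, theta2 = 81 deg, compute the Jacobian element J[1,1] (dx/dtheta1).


J[1,1] = -L1*sin(t1) - L2*sin(t1+t2)
= -5.7*sin(29) - 3.6*sin(110)
= -6.1463


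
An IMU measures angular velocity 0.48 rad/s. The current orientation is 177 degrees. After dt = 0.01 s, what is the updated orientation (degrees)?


delta_theta = w * dt = 0.48 * 0.01 = 0.0048 rad
= 0.275 deg
theta_new = 177 + 0.275 = 177.275 deg


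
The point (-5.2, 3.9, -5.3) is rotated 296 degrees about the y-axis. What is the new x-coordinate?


Rotation about y-axis: x' = x*cos(theta) + z*sin(theta)
= -5.2 * 0.4384 + -5.3 * -0.8988
= 2.4841


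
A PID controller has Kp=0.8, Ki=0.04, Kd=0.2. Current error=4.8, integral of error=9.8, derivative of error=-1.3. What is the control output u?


u = Kp*e + Ki*int(e) + Kd*de/dt
= 0.8*4.8 + 0.04*9.8 + 0.2*(-1.3)
= 3.84 + 0.392 + -0.26
= 3.972


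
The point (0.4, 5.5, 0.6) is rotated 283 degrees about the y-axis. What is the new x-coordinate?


Rotation about y-axis: x' = x*cos(theta) + z*sin(theta)
= 0.4 * 0.225 + 0.6 * -0.9744
= -0.4946


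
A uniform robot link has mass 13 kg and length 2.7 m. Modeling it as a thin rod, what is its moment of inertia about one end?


I = (1/3) * m * L^2
= (1/3) * 13 * 2.7^2
= 0.333333 * 13 * 7.29
= 31.59 kg*m^2


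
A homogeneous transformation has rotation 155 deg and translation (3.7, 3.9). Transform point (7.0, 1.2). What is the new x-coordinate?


x' = cos(theta)*px - sin(theta)*py + tx
= -0.9063*7.0 - 0.4226*1.2 + 3.7
= -3.1513


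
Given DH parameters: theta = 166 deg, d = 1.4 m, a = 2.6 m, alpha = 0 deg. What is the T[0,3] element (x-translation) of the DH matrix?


T[0,3] = a * cos(theta)
= 2.6 * cos(166 deg)
= 2.6 * -0.9703
= -2.5228


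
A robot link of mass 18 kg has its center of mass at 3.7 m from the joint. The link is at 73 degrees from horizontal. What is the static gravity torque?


tau = m*g*L*cos(angle)
= 18 * 9.81 * 3.7 * cos(73 deg)
= 18 * 9.81 * 3.7 * 0.2924
= 191.0199 Nm


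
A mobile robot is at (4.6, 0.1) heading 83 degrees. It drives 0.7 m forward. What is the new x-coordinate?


x_new = x0 + d*cos(theta)
= 4.6 + 0.7*cos(83)
= 4.6 + 0.0853
= 4.6853


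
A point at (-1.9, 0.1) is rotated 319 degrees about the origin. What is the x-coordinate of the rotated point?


x' = x*cos(theta) - y*sin(theta)
cos(319 deg) = 0.7547, sin(319 deg) = -0.6561
x' = -1.9 * 0.7547 - 0.1 * -0.6561
= -1.4339 - -0.0656
= -1.3683


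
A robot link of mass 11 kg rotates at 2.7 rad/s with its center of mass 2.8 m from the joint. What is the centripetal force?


F = m * omega^2 * r
= 11 * 2.7^2 * 2.8
= 11 * 7.29 * 2.8
= 224.532 N


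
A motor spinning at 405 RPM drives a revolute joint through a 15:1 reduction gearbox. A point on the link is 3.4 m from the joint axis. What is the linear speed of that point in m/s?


omega_motor = 405 * 2*pi/60 = 42.4115 rad/s
omega_joint = omega_motor / 15 = 2.8274 rad/s
v = omega_joint * r = 2.8274 * 3.4
= 9.6133 m/s


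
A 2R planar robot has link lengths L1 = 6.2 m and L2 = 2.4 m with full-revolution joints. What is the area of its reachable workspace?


r_max = L1 + L2 = 8.6 m
r_min = |L1 - L2| = 3.8 m
Area = pi*(r_max^2 - r_min^2)
= pi*(73.96 - 14.44)
= pi * 59.52
= 186.9876 m^2


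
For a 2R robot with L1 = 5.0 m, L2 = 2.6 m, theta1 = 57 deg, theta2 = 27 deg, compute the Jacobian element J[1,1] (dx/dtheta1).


J[1,1] = -L1*sin(t1) - L2*sin(t1+t2)
= -5.0*sin(57) - 2.6*sin(84)
= -6.7791


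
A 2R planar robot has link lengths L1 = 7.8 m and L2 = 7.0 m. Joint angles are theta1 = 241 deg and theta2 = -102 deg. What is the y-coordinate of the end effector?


Convert angles to radians: theta1 = 4.2062, theta2 = -1.7802
y = L1*sin(theta1) + L2*sin(theta1+theta2)
y = -6.822 + 4.5924
y = -2.2296


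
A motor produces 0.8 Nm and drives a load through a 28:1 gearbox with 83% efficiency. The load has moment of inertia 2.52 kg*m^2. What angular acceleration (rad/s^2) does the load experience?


tau_out = tau_motor * N * eta
= 0.8 * 28 * 0.83 = 18.592 Nm
alpha = tau_out / I = 18.592 / 2.52
= 7.3778 rad/s^2


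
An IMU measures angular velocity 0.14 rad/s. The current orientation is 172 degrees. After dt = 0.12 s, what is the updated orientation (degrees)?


delta_theta = w * dt = 0.14 * 0.12 = 0.0168 rad
= 0.9626 deg
theta_new = 172 + 0.9626 = 172.9626 deg


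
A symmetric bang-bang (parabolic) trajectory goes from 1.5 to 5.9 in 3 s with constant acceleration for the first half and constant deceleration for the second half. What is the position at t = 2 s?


Symmetric rest-to-rest: each phase covers (pf-p0)/2 in time T/2. 0.5*a*(T/2)^2 = (pf-p0)/2 => a = 4*(pf-p0)/T^2
a = 4*(5.9-1.5)/3^2 = 1.9556
t = 2 is in the deceleration phase (t > T/2).
p = pf - 0.5*a*(T-t)^2 = 5.9 - 0.5*1.9556*1^2
= 4.9222


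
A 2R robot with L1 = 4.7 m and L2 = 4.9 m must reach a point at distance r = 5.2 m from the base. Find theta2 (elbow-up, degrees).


cos(theta2) = (r^2 - L1^2 - L2^2) / (2*L1*L2)
cos(theta2) = (27.04 - 22.09 - 24.01) / 46.06
cos(theta2) = -0.413808
theta2 = 114.4443 degrees


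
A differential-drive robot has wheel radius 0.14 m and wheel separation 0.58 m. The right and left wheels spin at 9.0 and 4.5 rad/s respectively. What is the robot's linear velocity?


vR = r*wR = 0.14*9.0 = 1.26 m/s
vL = r*wL = 0.14*4.5 = 0.63 m/s
v = (vR+vL)/2 = 0.945 m/s
omega = (vR-vL)/L = 1.0862 rad/s
linear velocity = 0.945 m/s


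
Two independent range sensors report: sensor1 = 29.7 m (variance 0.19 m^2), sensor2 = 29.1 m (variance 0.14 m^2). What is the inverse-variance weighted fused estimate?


w1 = (1/var1) / (1/var1 + 1/var2)
   = 5.2632 / (5.2632 + 7.1429) = 0.4242
w2 = 1 - w1 = 0.5758
fused = w1*s1 + w2*s2 = 12.6 + 16.7545
= 29.3545 m


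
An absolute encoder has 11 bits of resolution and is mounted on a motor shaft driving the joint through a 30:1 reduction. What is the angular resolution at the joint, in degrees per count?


counts = 2^11 = 2048
effective counts at joint = 2048 * 30 = 61440
resolution = 360 / 61440
= 0.0059 deg/count


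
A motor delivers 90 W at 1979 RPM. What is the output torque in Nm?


omega = 1979 * 2*pi/60 = 207.2404 rad/s
tau = P / omega = 90 / 207.2404
= 0.4343 Nm


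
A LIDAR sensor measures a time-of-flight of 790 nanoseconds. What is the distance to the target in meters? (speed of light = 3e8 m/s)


tof = 790 ns = 7.9e-07 s
dist = c * tof / 2
= 3e8 * 7.9e-07 / 2
= 118.5 m


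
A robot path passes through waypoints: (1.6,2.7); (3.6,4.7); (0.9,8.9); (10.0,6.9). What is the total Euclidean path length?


Segment lengths:
  seg1 = sqrt((2.0)^2 + (2.0)^2) = 2.8284
  seg2 = sqrt((-2.7)^2 + (4.2)^2) = 4.993
  seg3 = sqrt((9.1)^2 + (-2.0)^2) = 9.3172
Total = 17.1386


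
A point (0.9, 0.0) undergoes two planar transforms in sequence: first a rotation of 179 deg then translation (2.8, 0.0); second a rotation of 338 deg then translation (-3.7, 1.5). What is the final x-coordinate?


After transform 1:
x1 = cos(179)*0.9 - sin(179)*0.0 + 2.8 = 1.9001
y1 = sin(179)*0.9 + cos(179)*0.0 + 0.0 = 0.0157
After transform 2:
x2 = cos(338)*1.9001 - sin(338)*0.0157 + -3.7
= -1.9323


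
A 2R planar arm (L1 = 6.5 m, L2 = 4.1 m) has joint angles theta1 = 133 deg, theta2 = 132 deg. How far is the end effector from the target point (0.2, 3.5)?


End effector via forward kinematics:
x = L1*cos(t1) + L2*cos(t1+t2) = -4.7903
y = L1*sin(t1) + L2*sin(t1+t2) = 0.6694
Distance to target:
d = sqrt((0.2 - -4.7903)^2 + (3.5 - 0.6694)^2)
= sqrt(24.9034 + 8.0123)
= 5.7372 m


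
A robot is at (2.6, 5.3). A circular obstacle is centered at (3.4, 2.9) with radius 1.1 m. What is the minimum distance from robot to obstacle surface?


center_dist = sqrt((2.6-3.4)^2 + (5.3-2.9)^2)
= sqrt(0.64 + 5.76)
= 2.5298
min_dist = center_dist - radius = 2.5298 - 1.1 = 1.4298 m


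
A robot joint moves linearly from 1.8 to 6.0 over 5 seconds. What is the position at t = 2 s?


s = t/T = 2/5 = 0.4
p(t) = p0 + (pf-p0)*s
= 1.8 + (6.0 - 1.8) * 0.4
= 3.48


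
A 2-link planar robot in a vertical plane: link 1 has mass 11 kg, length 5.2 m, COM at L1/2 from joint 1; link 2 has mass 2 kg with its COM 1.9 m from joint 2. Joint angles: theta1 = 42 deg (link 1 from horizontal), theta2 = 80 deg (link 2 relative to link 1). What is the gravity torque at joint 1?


Horizontal distance from joint 1 to link-1 COM:
  x_c1 = (L1/2)*cos(t1) = 2.6 * 0.7431 = 1.9322 m
Horizontal distance from joint 1 to link-2 COM:
  x_c2 = L1*cos(t1) + Lc2*cos(t1+t2)
       = 5.2*0.7431 + 1.9*-0.5299 = 2.8575 m
tau1 = m1*g*x_c1 + m2*g*x_c2
     = 11*9.81*1.9322 + 2*9.81*2.8575
     = 208.5012 + 56.0643
     = 264.5654 Nm


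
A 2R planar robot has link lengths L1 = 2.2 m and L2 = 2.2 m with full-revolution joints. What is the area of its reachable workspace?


r_max = L1 + L2 = 4.4 m
r_min = |L1 - L2| = 0.0 m
Area = pi*(r_max^2 - r_min^2)
= pi*(19.36 - 0.0)
= pi * 19.36
= 60.8212 m^2


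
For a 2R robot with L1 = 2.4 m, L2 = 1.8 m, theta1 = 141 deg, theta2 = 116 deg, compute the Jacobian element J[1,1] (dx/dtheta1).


J[1,1] = -L1*sin(t1) - L2*sin(t1+t2)
= -2.4*sin(141) - 1.8*sin(257)
= 0.2435


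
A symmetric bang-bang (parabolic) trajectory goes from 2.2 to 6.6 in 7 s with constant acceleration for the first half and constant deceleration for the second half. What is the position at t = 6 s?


Symmetric rest-to-rest: each phase covers (pf-p0)/2 in time T/2. 0.5*a*(T/2)^2 = (pf-p0)/2 => a = 4*(pf-p0)/T^2
a = 4*(6.6-2.2)/7^2 = 0.3592
t = 6 is in the deceleration phase (t > T/2).
p = pf - 0.5*a*(T-t)^2 = 6.6 - 0.5*0.3592*1^2
= 6.4204


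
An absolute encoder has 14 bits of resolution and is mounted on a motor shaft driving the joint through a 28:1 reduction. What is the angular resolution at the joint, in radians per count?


counts = 2^14 = 16384
effective counts at joint = 16384 * 28 = 458752
resolution = 2*pi / 458752
= 1.3696e-05 rad/count


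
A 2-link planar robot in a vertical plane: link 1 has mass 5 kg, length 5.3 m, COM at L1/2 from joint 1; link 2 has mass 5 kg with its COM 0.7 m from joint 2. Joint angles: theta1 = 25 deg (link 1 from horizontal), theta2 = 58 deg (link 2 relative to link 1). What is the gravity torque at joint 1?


Horizontal distance from joint 1 to link-1 COM:
  x_c1 = (L1/2)*cos(t1) = 2.65 * 0.9063 = 2.4017 m
Horizontal distance from joint 1 to link-2 COM:
  x_c2 = L1*cos(t1) + Lc2*cos(t1+t2)
       = 5.3*0.9063 + 0.7*0.1219 = 4.8887 m
tau1 = m1*g*x_c1 + m2*g*x_c2
     = 5*9.81*2.4017 + 5*9.81*4.8887
     = 117.8042 + 239.7927
     = 357.5968 Nm


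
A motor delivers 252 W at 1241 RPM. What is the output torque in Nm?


omega = 1241 * 2*pi/60 = 129.9572 rad/s
tau = P / omega = 252 / 129.9572
= 1.9391 Nm


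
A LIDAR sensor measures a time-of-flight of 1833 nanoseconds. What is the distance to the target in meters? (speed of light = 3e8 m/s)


tof = 1833 ns = 1.833e-06 s
dist = c * tof / 2
= 3e8 * 1.833e-06 / 2
= 274.95 m


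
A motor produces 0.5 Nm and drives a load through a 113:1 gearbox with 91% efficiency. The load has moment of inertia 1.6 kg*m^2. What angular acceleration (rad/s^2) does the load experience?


tau_out = tau_motor * N * eta
= 0.5 * 113 * 0.91 = 51.415 Nm
alpha = tau_out / I = 51.415 / 1.6
= 32.1344 rad/s^2


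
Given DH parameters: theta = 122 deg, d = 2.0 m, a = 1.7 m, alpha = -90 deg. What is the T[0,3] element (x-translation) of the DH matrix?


T[0,3] = a * cos(theta)
= 1.7 * cos(122 deg)
= 1.7 * -0.5299
= -0.9009


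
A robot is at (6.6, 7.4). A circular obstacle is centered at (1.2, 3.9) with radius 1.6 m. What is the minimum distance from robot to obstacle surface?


center_dist = sqrt((6.6-1.2)^2 + (7.4-3.9)^2)
= sqrt(29.16 + 12.25)
= 6.4351
min_dist = center_dist - radius = 6.4351 - 1.6 = 4.8351 m


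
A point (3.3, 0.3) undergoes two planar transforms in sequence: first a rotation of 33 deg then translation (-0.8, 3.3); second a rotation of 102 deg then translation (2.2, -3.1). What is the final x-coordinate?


After transform 1:
x1 = cos(33)*3.3 - sin(33)*0.3 + -0.8 = 1.8042
y1 = sin(33)*3.3 + cos(33)*0.3 + 3.3 = 5.3489
After transform 2:
x2 = cos(102)*1.8042 - sin(102)*5.3489 + 2.2
= -3.4071


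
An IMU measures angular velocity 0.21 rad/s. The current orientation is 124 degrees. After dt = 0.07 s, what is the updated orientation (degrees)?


delta_theta = w * dt = 0.21 * 0.07 = 0.0147 rad
= 0.8422 deg
theta_new = 124 + 0.8422 = 124.8422 deg


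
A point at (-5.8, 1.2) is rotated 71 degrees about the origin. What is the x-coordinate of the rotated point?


x' = x*cos(theta) - y*sin(theta)
cos(71 deg) = 0.3256, sin(71 deg) = 0.9455
x' = -5.8 * 0.3256 - 1.2 * 0.9455
= -1.8883 - 1.1346
= -3.0229


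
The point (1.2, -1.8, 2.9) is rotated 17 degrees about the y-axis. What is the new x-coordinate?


Rotation about y-axis: x' = x*cos(theta) + z*sin(theta)
= 1.2 * 0.9563 + 2.9 * 0.2924
= 1.9954


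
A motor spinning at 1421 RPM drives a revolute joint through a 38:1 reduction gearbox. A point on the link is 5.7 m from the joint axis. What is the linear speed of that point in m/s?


omega_motor = 1421 * 2*pi/60 = 148.8068 rad/s
omega_joint = omega_motor / 38 = 3.916 rad/s
v = omega_joint * r = 3.916 * 5.7
= 22.321 m/s


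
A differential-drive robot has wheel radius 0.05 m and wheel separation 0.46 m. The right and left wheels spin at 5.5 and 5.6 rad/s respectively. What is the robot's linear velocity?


vR = r*wR = 0.05*5.5 = 0.275 m/s
vL = r*wL = 0.05*5.6 = 0.28 m/s
v = (vR+vL)/2 = 0.2775 m/s
omega = (vR-vL)/L = -0.0109 rad/s
linear velocity = 0.2775 m/s


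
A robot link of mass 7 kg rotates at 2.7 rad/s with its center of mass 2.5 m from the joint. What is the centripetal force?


F = m * omega^2 * r
= 7 * 2.7^2 * 2.5
= 7 * 7.29 * 2.5
= 127.575 N


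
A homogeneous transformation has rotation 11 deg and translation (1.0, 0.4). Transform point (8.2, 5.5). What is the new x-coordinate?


x' = cos(theta)*px - sin(theta)*py + tx
= 0.9816*8.2 - 0.1908*5.5 + 1.0
= 7.9999


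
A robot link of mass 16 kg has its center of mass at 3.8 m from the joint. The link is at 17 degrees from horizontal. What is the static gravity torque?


tau = m*g*L*cos(angle)
= 16 * 9.81 * 3.8 * cos(17 deg)
= 16 * 9.81 * 3.8 * 0.9563
= 570.3861 Nm


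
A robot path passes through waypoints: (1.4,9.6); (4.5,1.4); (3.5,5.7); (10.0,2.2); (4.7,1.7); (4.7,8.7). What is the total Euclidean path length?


Segment lengths:
  seg1 = sqrt((3.1)^2 + (-8.2)^2) = 8.7664
  seg2 = sqrt((-1.0)^2 + (4.3)^2) = 4.4147
  seg3 = sqrt((6.5)^2 + (-3.5)^2) = 7.3824
  seg4 = sqrt((-5.3)^2 + (-0.5)^2) = 5.3235
  seg5 = sqrt((0.0)^2 + (7.0)^2) = 7.0
Total = 32.8871


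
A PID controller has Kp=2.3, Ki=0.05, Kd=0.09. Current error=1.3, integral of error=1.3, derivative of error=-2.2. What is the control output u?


u = Kp*e + Ki*int(e) + Kd*de/dt
= 2.3*1.3 + 0.05*1.3 + 0.09*(-2.2)
= 2.99 + 0.065 + -0.198
= 2.857


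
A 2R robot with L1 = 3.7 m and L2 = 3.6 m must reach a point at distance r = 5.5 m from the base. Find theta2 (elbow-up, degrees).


cos(theta2) = (r^2 - L1^2 - L2^2) / (2*L1*L2)
cos(theta2) = (30.25 - 13.69 - 12.96) / 26.64
cos(theta2) = 0.135135
theta2 = 82.2336 degrees


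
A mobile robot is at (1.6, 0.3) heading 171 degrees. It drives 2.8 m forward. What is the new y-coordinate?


y_new = y0 + d*sin(theta)
= 0.3 + 2.8*sin(171)
= 0.3 + 0.438
= 0.738


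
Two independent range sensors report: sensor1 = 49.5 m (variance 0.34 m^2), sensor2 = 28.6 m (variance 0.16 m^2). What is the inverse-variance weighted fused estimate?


w1 = (1/var1) / (1/var1 + 1/var2)
   = 2.9412 / (2.9412 + 6.25) = 0.32
w2 = 1 - w1 = 0.68
fused = w1*s1 + w2*s2 = 15.84 + 19.448
= 35.288 m


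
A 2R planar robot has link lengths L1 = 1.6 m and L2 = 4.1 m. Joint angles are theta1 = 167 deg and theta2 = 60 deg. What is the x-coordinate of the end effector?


Convert angles to radians: theta1 = 2.9147, theta2 = 1.0472
x = L1*cos(theta1) + L2*cos(theta1+theta2)
x = -1.559 + -2.7962
x = -4.3552


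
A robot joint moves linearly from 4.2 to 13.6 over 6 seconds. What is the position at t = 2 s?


s = t/T = 2/6 = 0.3333
p(t) = p0 + (pf-p0)*s
= 4.2 + (13.6 - 4.2) * 0.3333
= 7.3333


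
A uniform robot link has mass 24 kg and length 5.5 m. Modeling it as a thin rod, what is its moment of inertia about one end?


I = (1/3) * m * L^2
= (1/3) * 24 * 5.5^2
= 0.333333 * 24 * 30.25
= 242.0 kg*m^2


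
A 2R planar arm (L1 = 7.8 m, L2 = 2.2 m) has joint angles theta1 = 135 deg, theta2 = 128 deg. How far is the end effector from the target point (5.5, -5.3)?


End effector via forward kinematics:
x = L1*cos(t1) + L2*cos(t1+t2) = -5.7835
y = L1*sin(t1) + L2*sin(t1+t2) = 3.3318
Distance to target:
d = sqrt((5.5 - -5.7835)^2 + (-5.3 - 3.3318)^2)
= sqrt(127.3184 + 74.5085)
= 14.2066 m


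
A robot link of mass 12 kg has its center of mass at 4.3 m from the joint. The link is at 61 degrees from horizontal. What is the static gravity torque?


tau = m*g*L*cos(angle)
= 12 * 9.81 * 4.3 * cos(61 deg)
= 12 * 9.81 * 4.3 * 0.4848
= 245.4087 Nm


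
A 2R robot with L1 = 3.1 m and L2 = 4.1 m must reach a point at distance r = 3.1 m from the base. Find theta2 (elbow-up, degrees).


cos(theta2) = (r^2 - L1^2 - L2^2) / (2*L1*L2)
cos(theta2) = (9.61 - 9.61 - 16.81) / 25.42
cos(theta2) = -0.66129
theta2 = 131.3984 degrees


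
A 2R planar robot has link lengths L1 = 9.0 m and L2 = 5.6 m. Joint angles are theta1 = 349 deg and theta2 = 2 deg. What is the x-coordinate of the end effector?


Convert angles to radians: theta1 = 6.0912, theta2 = 0.0349
x = L1*cos(theta1) + L2*cos(theta1+theta2)
x = 8.8346 + 5.5311
x = 14.3657


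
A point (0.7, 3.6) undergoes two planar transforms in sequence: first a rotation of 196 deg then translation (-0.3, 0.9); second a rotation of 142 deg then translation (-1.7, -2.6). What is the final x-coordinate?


After transform 1:
x1 = cos(196)*0.7 - sin(196)*3.6 + -0.3 = 0.0194
y1 = sin(196)*0.7 + cos(196)*3.6 + 0.9 = -2.7535
After transform 2:
x2 = cos(142)*0.0194 - sin(142)*-2.7535 + -1.7
= -0.0201
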